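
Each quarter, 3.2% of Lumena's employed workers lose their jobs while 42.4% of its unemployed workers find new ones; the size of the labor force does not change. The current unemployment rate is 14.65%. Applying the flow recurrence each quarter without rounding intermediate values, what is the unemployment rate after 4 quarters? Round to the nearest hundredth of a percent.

Unemployment rate after four quarters ≈ 7.69%.

With a fixed labor force, u_{t+1} = u_t + s·(1−u_t) − f·u_t = u_t·(1−s−f) + s.
Here 1−s−f = 0.544 and s = 0.032.
u_1 = 0.146500 × 0.544 + 0.032 = 0.111696.
u_2 = 0.111696 × 0.544 + 0.032 = 0.092763.
u_3 = 0.092763 × 0.544 + 0.032 = 0.082463.
u_4 = 0.082463 × 0.544 + 0.032 = 0.076860.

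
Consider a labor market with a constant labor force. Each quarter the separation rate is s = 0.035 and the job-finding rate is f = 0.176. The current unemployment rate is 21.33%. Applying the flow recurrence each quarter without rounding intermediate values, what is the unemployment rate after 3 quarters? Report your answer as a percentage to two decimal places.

Unemployment rate after three quarters ≈ 18.92%.

With a fixed labor force, u_{t+1} = u_t + s·(1−u_t) − f·u_t = u_t·(1−s−f) + s.
Here 1−s−f = 0.789 and s = 0.035.
u_1 = 0.213300 × 0.789 + 0.035 = 0.203294.
u_2 = 0.203294 × 0.789 + 0.035 = 0.195399.
u_3 = 0.195399 × 0.789 + 0.035 = 0.189170.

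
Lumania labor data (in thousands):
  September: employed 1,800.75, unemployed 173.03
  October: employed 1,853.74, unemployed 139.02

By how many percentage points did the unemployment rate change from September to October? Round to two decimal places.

The unemployment rate changed by −1.79 percentage points.

September: labor force = 1,800.75 + 173.03 = 1,973.78; u = 173.03/1,973.78 = 8.77%.
October: labor force = 1,853.74 + 139.02 = 1,992.76; u = 139.02/1,992.76 = 6.98%.
Change = 6.98% − 8.77% = −1.79 pp.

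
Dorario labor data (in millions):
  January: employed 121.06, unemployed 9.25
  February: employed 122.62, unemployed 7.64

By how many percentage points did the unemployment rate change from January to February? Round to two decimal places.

January: labor force = 121.06 + 9.25 = 130.31; u = 9.25/130.31 = 7.10%.
February: labor force = 122.62 + 7.64 = 130.26; u = 7.64/130.26 = 5.87%.
Change = 5.87% − 7.10% = −1.23 pp.

The unemployment rate changed by −1.23 percentage points.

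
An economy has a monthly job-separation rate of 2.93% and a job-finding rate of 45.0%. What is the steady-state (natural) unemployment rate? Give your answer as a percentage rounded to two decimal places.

At steady state the flows balance: s·E = f·U, so U/(E+U) = s/(s+f).
u* = 2.93 / (2.93 + 45.0) = 2.93 / 47.93 = 6.11%.

Steady-state unemployment rate ≈ 6.11%.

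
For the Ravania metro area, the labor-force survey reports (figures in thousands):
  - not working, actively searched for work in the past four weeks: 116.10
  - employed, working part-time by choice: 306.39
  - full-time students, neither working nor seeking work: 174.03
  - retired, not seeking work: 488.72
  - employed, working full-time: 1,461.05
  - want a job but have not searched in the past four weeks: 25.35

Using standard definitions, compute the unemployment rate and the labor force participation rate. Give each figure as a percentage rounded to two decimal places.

Employed = 306.39 + 1,461.05 = 1,767.44 thousand.
Unemployed = 116.10 thousand.
Labor force = 1,767.44 + 116.10 = 1,883.54 thousand.
Not in labor force = 174.03 + 488.72 + 25.35 = 688.10 thousand (those not working and not actively searching are outside the labor force — including those who want a job but have given up searching).
Civilian working-age population = 1,883.54 + 688.10 = 2,571.64 thousand.
Unemployment rate = 116.10 / 1,883.54 = 6.16%.
Labor force participation rate = 1,883.54 / 2,571.64 = 73.24%.

Unemployment rate ≈ 6.16%; labor force participation rate ≈ 73.24%.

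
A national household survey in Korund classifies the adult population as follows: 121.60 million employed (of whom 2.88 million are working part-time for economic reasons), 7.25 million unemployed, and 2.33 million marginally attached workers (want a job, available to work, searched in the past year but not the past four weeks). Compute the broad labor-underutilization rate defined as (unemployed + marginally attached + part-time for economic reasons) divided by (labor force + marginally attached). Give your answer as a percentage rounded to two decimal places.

Labor force = 121.60 + 7.25 = 128.85 million.
Numerator = 7.25 + 2.33 + 2.88 = 12.46 million.
Denominator = 128.85 + 2.33 = 131.18 million.
Broad rate = 12.46 / 131.18 = 9.50%.

Broad underutilization rate ≈ 9.50%.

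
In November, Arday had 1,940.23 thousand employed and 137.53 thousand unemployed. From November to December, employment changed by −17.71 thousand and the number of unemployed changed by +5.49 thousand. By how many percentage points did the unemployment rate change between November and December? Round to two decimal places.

November: labor force = 1,940.23 + 137.53 = 2,077.76; u = 137.53/2,077.76 = 6.62%.
December: labor force = 1,922.52 + 143.02 = 2,065.54; u = 143.02/2,065.54 = 6.92%.
Change = 6.92% − 6.62% = +0.30 pp.

The unemployment rate changed by +0.30 percentage points.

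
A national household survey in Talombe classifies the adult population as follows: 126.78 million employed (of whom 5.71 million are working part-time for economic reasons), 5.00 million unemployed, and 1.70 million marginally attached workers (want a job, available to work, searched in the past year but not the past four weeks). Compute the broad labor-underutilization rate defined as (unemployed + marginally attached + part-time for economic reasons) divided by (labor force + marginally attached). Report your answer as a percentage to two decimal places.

Labor force = 126.78 + 5.00 = 131.78 million.
Numerator = 5.00 + 1.70 + 5.71 = 12.41 million.
Denominator = 131.78 + 1.70 = 133.48 million.
Broad rate = 12.41 / 133.48 = 9.30%.

Broad underutilization rate ≈ 9.30%.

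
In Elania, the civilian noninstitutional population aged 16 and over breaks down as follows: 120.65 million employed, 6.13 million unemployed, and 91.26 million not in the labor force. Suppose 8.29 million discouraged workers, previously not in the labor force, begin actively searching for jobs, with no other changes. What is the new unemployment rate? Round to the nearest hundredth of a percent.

Initially, labor force = 120.65 + 6.13 = 126.78 million, so u = 6.13/126.78 = 4.84%.
After the change, unemployed and labor force both rise by 8.29 → E = 120.65, U = 14.42, labor force = 135.07 million.
New unemployment rate = 14.42 / 135.07 = 10.68%.

New unemployment rate ≈ 10.68%.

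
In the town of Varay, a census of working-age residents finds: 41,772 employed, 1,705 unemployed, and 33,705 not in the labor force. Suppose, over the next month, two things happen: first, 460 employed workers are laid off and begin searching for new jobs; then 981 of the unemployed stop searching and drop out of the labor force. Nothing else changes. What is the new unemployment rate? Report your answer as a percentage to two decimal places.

Initially, labor force = 41,772 + 1,705 = 43,477, so u = 1,705/43,477 = 3.92%.
After the first change, employed falls and unemployed rises by 460; labor force unchanged → E = 41,312, U = 2,165, labor force = 43,477.
After the second change, unemployed and labor force both fall by 981 → E = 41,312, U = 1,184, labor force = 42,496.
New unemployment rate = 1,184 / 42,496 = 2.79%.

New unemployment rate ≈ 2.79%.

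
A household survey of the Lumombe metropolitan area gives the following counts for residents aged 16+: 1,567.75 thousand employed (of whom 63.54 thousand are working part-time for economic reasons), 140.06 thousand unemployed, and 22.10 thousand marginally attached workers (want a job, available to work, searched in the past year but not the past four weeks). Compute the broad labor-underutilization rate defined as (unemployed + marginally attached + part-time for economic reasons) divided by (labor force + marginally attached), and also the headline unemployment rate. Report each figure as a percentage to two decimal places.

Broad underutilization rate ≈ 13.05%; headline unemployment rate ≈ 8.20%.

Labor force = 1,567.75 + 140.06 = 1,707.81 thousand.
Numerator = 140.06 + 22.10 + 63.54 = 225.70 thousand.
Denominator = 1,707.81 + 22.10 = 1,729.91 thousand.
Broad rate = 225.70 / 1,729.91 = 13.05%.
Headline unemployment rate = 140.06 / 1,707.81 = 8.20%.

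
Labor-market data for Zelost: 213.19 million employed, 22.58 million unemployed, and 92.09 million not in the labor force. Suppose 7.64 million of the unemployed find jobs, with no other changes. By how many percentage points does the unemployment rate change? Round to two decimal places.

The unemployment rate changes by −3.24 percentage points.

Initially, labor force = 213.19 + 22.58 = 235.77 million, so u = 22.58/235.77 = 9.58%.
After the change, unemployed falls and employed rises by 7.64; labor force unchanged → E = 220.83, U = 14.94, labor force = 235.77 million.
New unemployment rate = 14.94 / 235.77 = 6.34%.
Change = 6.34% − 9.58% = −3.24 percentage points.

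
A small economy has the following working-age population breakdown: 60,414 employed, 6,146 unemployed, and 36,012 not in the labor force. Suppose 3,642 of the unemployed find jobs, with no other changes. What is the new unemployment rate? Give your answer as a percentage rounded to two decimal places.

New unemployment rate ≈ 3.76%.

Initially, labor force = 60,414 + 6,146 = 66,560, so u = 6,146/66,560 = 9.23%.
After the change, unemployed falls and employed rises by 3,642; labor force unchanged → E = 64,056, U = 2,504, labor force = 66,560.
New unemployment rate = 2,504 / 66,560 = 3.76%.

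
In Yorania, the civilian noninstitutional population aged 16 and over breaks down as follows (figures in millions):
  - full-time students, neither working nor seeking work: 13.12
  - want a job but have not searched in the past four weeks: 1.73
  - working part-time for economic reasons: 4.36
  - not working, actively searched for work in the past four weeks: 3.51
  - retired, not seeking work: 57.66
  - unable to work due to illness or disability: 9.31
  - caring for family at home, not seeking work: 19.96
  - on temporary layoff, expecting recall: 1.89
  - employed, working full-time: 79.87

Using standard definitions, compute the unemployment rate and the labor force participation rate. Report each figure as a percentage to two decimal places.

Unemployment rate ≈ 6.02%; labor force participation rate ≈ 46.83%.

Employed = 4.36 + 79.87 = 84.23 million (anyone who worked, including part-time for economic reasons, counts as employed).
Unemployed = 3.51 + 1.89 = 5.40 million (jobless and actively searching, or on temporary layoff).
Labor force = 84.23 + 5.40 = 89.63 million.
Not in labor force = 13.12 + 1.73 + 57.66 + 9.31 + 19.96 = 101.78 million (those not working and not actively searching are outside the labor force — including those who want a job but have given up searching).
Civilian working-age population = 89.63 + 101.78 = 191.41 million.
Unemployment rate = 5.40 / 89.63 = 6.02%.
Labor force participation rate = 89.63 / 191.41 = 46.83%.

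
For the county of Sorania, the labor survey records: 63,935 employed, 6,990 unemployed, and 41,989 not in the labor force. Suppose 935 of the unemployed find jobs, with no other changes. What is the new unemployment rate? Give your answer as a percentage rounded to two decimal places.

Initially, labor force = 63,935 + 6,990 = 70,925, so u = 6,990/70,925 = 9.86%.
After the change, unemployed falls and employed rises by 935; labor force unchanged → E = 64,870, U = 6,055, labor force = 70,925.
New unemployment rate = 6,055 / 70,925 = 8.54%.

New unemployment rate ≈ 8.54%.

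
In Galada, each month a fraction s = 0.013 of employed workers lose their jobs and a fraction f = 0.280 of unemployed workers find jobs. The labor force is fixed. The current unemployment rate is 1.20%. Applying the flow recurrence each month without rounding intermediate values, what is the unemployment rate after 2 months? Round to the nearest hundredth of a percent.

With a fixed labor force, u_{t+1} = u_t + s·(1−u_t) − f·u_t = u_t·(1−s−f) + s.
Here 1−s−f = 0.707 and s = 0.013.
u_1 = 0.012000 × 0.707 + 0.013 = 0.021484.
u_2 = 0.021484 × 0.707 + 0.013 = 0.028189.

Unemployment rate after two months ≈ 2.82%.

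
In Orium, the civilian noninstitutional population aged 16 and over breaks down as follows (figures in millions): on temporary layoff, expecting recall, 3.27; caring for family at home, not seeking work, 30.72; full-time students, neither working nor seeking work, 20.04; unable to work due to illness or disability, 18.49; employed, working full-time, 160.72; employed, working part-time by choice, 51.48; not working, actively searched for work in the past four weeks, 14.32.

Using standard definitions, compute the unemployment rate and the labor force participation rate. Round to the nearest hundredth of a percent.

Unemployment rate ≈ 7.65%; labor force participation rate ≈ 76.84%.

Employed = 160.72 + 51.48 = 212.20 million.
Unemployed = 3.27 + 14.32 = 17.59 million (jobless and actively searching, or on temporary layoff).
Labor force = 212.20 + 17.59 = 229.79 million.
Not in labor force = 30.72 + 20.04 + 18.49 = 69.25 million (those not working and not actively searching are outside the labor force).
Civilian working-age population = 229.79 + 69.25 = 299.04 million.
Unemployment rate = 17.59 / 229.79 = 7.65%.
Labor force participation rate = 229.79 / 299.04 = 76.84%.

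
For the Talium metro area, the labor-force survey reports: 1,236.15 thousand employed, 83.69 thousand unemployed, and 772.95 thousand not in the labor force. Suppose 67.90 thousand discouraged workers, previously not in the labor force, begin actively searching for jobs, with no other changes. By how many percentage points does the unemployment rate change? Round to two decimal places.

Initially, labor force = 1,236.15 + 83.69 = 1,319.84 thousand, so u = 83.69/1,319.84 = 6.34%.
After the change, unemployed and labor force both rise by 67.90 → E = 1,236.15, U = 151.59, labor force = 1,387.74 thousand.
New unemployment rate = 151.59 / 1,387.74 = 10.92%.
Change = 10.92% − 6.34% = +4.58 percentage points.

The unemployment rate changes by +4.58 percentage points.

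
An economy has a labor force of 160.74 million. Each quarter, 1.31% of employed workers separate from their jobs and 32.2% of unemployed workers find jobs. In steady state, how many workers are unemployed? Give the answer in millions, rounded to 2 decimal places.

Steady-state unemployment rate u* = s/(s+f) = 1.31/(1.31+32.2) = 0.039093.
Unemployed = u* × labor force = 0.039093 × 160.74 ≈ 6.28 million.

About 6.28 million are unemployed in steady state.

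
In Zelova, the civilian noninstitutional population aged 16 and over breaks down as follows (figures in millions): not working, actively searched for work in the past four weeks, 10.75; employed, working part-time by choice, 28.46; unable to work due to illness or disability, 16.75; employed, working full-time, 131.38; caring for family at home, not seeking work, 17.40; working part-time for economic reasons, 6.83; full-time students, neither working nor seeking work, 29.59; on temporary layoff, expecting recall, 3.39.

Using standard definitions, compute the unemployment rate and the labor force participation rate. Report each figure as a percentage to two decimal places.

Employed = 28.46 + 131.38 + 6.83 = 166.67 million (anyone who worked, including part-time for economic reasons, counts as employed).
Unemployed = 10.75 + 3.39 = 14.14 million (jobless and actively searching, or on temporary layoff).
Labor force = 166.67 + 14.14 = 180.81 million.
Not in labor force = 16.75 + 17.40 + 29.59 = 63.74 million (those not working and not actively searching are outside the labor force).
Civilian working-age population = 180.81 + 63.74 = 244.55 million.
Unemployment rate = 14.14 / 180.81 = 7.82%.
Labor force participation rate = 180.81 / 244.55 = 73.94%.

Unemployment rate ≈ 7.82%; labor force participation rate ≈ 73.94%.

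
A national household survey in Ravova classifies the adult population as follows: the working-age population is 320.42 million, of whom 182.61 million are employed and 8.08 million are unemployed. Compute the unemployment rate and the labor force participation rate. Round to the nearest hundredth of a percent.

Labor force = employed + unemployed = 182.61 + 8.08 = 190.69 million.
Unemployment rate = 8.08 / 190.69 = 4.24%.
Labor force participation rate = 190.69 / 320.42 = 59.51%.

Unemployment rate ≈ 4.24%; labor force participation rate ≈ 59.51%.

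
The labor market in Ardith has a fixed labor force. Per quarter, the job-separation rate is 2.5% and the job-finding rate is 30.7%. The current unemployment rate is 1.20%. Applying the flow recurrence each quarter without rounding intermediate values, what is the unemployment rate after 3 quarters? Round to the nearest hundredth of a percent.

Unemployment rate after three quarters ≈ 5.64%.

With a fixed labor force, u_{t+1} = u_t + s·(1−u_t) − f·u_t = u_t·(1−s−f) + s.
Here 1−s−f = 0.668 and s = 0.025.
u_1 = 0.012000 × 0.668 + 0.025 = 0.033016.
u_2 = 0.033016 × 0.668 + 0.025 = 0.047055.
u_3 = 0.047055 × 0.668 + 0.025 = 0.056433.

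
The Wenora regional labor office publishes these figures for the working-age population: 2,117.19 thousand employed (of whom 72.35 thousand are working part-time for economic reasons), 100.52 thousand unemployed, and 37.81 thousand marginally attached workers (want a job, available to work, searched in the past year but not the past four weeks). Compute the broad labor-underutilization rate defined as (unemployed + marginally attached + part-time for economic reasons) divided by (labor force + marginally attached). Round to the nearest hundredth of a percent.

Broad underutilization rate ≈ 9.34%.

Labor force = 2,117.19 + 100.52 = 2,217.71 thousand.
Numerator = 100.52 + 37.81 + 72.35 = 210.68 thousand.
Denominator = 2,217.71 + 37.81 = 2,255.52 thousand.
Broad rate = 210.68 / 2,255.52 = 9.34%.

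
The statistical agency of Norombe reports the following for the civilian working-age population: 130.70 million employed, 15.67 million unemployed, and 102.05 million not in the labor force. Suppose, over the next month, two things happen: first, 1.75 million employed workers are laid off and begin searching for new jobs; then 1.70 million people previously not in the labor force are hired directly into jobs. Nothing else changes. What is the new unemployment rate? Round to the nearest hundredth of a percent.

New unemployment rate ≈ 11.76%.

Initially, labor force = 130.70 + 15.67 = 146.37 million, so u = 15.67/146.37 = 10.71%.
After the first change, employed falls and unemployed rises by 1.75; labor force unchanged → E = 128.95, U = 17.42, labor force = 146.37 million.
After the second change, employed and labor force both rise by 1.70; unemployed unchanged → E = 130.65, U = 17.42, labor force = 148.07 million.
New unemployment rate = 17.42 / 148.07 = 11.76%.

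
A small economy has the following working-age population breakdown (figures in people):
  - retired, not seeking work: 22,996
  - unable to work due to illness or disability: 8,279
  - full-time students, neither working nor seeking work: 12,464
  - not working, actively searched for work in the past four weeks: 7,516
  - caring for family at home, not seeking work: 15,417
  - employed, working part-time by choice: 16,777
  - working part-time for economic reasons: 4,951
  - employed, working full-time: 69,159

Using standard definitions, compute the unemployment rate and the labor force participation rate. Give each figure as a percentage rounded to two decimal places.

Employed = 16,777 + 4,951 + 69,159 = 90,887 (anyone who worked, including part-time for economic reasons, counts as employed).
Unemployed = 7,516.
Labor force = 90,887 + 7,516 = 98,403.
Not in labor force = 22,996 + 8,279 + 12,464 + 15,417 = 59,156 (those not working and not actively searching are outside the labor force).
Civilian working-age population = 98,403 + 59,156 = 157,559.
Unemployment rate = 7,516 / 98,403 = 7.64%.
Labor force participation rate = 98,403 / 157,559 = 62.45%.

Unemployment rate ≈ 7.64%; labor force participation rate ≈ 62.45%.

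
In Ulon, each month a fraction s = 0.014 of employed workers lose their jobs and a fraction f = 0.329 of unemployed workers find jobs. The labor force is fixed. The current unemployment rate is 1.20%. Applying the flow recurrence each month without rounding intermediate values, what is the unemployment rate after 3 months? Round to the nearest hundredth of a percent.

Unemployment rate after three months ≈ 3.26%.

With a fixed labor force, u_{t+1} = u_t + s·(1−u_t) − f·u_t = u_t·(1−s−f) + s.
Here 1−s−f = 0.657 and s = 0.014.
u_1 = 0.012000 × 0.657 + 0.014 = 0.021884.
u_2 = 0.021884 × 0.657 + 0.014 = 0.028378.
u_3 = 0.028378 × 0.657 + 0.014 = 0.032644.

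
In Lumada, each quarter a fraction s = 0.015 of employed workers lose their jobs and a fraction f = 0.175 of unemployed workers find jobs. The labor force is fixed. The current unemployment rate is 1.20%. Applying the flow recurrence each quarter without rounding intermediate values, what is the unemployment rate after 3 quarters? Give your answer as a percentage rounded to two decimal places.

With a fixed labor force, u_{t+1} = u_t + s·(1−u_t) − f·u_t = u_t·(1−s−f) + s.
Here 1−s−f = 0.810 and s = 0.015.
u_1 = 0.012000 × 0.810 + 0.015 = 0.024720.
u_2 = 0.024720 × 0.810 + 0.015 = 0.035023.
u_3 = 0.035023 × 0.810 + 0.015 = 0.043369.

Unemployment rate after three quarters ≈ 4.34%.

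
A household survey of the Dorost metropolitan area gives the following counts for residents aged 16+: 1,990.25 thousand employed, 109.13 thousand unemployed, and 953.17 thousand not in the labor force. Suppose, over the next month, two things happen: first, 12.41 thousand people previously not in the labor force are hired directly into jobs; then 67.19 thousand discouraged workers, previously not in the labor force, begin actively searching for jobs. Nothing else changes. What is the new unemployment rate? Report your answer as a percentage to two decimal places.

Initially, labor force = 1,990.25 + 109.13 = 2,099.38 thousand, so u = 109.13/2,099.38 = 5.20%.
After the first change, employed and labor force both rise by 12.41; unemployed unchanged → E = 2,002.66, U = 109.13, labor force = 2,111.79 thousand.
After the second change, unemployed and labor force both rise by 67.19 → E = 2,002.66, U = 176.32, labor force = 2,178.98 thousand.
New unemployment rate = 176.32 / 2,178.98 = 8.09%.

New unemployment rate ≈ 8.09%.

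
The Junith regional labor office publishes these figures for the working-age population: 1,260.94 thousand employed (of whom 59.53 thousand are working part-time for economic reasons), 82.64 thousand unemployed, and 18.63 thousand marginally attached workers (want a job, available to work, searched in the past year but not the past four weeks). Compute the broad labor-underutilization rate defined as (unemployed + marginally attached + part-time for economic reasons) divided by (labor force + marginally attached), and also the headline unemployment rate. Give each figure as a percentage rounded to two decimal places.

Broad underutilization rate ≈ 11.80%; headline unemployment rate ≈ 6.15%.

Labor force = 1,260.94 + 82.64 = 1,343.58 thousand.
Numerator = 82.64 + 18.63 + 59.53 = 160.80 thousand.
Denominator = 1,343.58 + 18.63 = 1,362.21 thousand.
Broad rate = 160.80 / 1,362.21 = 11.80%.
Headline unemployment rate = 82.64 / 1,343.58 = 6.15%.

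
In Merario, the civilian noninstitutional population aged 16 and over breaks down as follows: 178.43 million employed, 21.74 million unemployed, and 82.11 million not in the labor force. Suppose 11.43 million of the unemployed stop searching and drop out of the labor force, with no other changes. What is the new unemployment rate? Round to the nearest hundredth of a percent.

Initially, labor force = 178.43 + 21.74 = 200.17 million, so u = 21.74/200.17 = 10.86%.
After the change, unemployed and labor force both fall by 11.43 → E = 178.43, U = 10.31, labor force = 188.74 million.
New unemployment rate = 10.31 / 188.74 = 5.46%.

New unemployment rate ≈ 5.46%.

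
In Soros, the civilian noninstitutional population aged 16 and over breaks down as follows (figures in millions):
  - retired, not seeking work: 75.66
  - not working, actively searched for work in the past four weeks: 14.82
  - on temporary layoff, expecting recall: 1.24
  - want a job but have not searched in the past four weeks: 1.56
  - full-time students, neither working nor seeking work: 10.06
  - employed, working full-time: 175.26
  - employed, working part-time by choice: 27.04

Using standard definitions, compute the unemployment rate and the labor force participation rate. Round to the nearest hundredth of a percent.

Unemployment rate ≈ 7.35%; labor force participation rate ≈ 71.44%.

Employed = 175.26 + 27.04 = 202.30 million.
Unemployed = 14.82 + 1.24 = 16.06 million (jobless and actively searching, or on temporary layoff).
Labor force = 202.30 + 16.06 = 218.36 million.
Not in labor force = 75.66 + 1.56 + 10.06 = 87.28 million (those not working and not actively searching are outside the labor force — including those who want a job but have given up searching).
Civilian working-age population = 218.36 + 87.28 = 305.64 million.
Unemployment rate = 16.06 / 218.36 = 7.35%.
Labor force participation rate = 218.36 / 305.64 = 71.44%.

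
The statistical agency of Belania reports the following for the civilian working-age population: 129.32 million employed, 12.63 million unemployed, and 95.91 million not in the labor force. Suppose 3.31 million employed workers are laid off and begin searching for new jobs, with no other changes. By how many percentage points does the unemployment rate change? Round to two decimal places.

Initially, labor force = 129.32 + 12.63 = 141.95 million, so u = 12.63/141.95 = 8.90%.
After the change, employed falls and unemployed rises by 3.31; labor force unchanged → E = 126.01, U = 15.94, labor force = 141.95 million.
New unemployment rate = 15.94 / 141.95 = 11.23%.
Change = 11.23% − 8.90% = +2.33 percentage points.

The unemployment rate changes by +2.33 percentage points.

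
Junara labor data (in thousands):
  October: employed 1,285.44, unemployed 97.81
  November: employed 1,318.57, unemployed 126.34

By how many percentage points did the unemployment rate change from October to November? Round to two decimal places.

October: labor force = 1,285.44 + 97.81 = 1,383.25; u = 97.81/1,383.25 = 7.07%.
November: labor force = 1,318.57 + 126.34 = 1,444.91; u = 126.34/1,444.91 = 8.74%.
Change = 8.74% − 7.07% = +1.67 pp.

The unemployment rate changed by +1.67 percentage points.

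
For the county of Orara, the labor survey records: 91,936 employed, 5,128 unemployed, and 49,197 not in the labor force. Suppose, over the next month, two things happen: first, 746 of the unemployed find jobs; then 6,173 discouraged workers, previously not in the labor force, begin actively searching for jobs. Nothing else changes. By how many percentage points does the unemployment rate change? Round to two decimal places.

Initially, labor force = 91,936 + 5,128 = 97,064, so u = 5,128/97,064 = 5.28%.
After the first change, unemployed falls and employed rises by 746; labor force unchanged → E = 92,682, U = 4,382, labor force = 97,064.
After the second change, unemployed and labor force both rise by 6,173 → E = 92,682, U = 10,555, labor force = 103,237.
New unemployment rate = 10,555 / 103,237 = 10.22%.
Change = 10.22% − 5.28% = +4.94 percentage points.

The unemployment rate changes by +4.94 percentage points.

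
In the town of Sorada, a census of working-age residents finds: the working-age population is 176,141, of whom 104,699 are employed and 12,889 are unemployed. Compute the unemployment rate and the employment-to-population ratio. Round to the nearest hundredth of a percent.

Unemployment rate ≈ 10.96%; employment-population ratio ≈ 59.44%.

Labor force = employed + unemployed = 104,699 + 12,889 = 117,588.
Unemployment rate = 12,889 / 117,588 = 10.96%.
Employment-population ratio = 104,699 / 176,141 = 59.44%.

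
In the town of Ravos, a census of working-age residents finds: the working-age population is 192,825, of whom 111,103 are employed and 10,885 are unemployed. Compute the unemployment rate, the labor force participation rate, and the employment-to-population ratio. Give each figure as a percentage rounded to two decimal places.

Labor force = employed + unemployed = 111,103 + 10,885 = 121,988.
Unemployment rate = 10,885 / 121,988 = 8.92%.
Labor force participation rate = 121,988 / 192,825 = 63.26%.
Employment-population ratio = 111,103 / 192,825 = 57.62%.

Unemployment rate ≈ 8.92%; labor force participation rate ≈ 63.26%; employment-population ratio ≈ 57.62%.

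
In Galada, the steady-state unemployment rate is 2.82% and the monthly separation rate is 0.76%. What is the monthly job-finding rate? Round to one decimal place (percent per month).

Job-finding rate ≈ 26.2% per month.

From u* = s/(s+f): f = s·(1−u)/u.
f = 0.76 × (1 − 0.0282) / 0.0282 = 0.7386 / 0.0282 ≈ 26.2% per month.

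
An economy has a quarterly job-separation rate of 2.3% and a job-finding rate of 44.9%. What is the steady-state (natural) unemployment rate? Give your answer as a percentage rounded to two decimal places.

Steady-state unemployment rate ≈ 4.87%.

At steady state the flows balance: s·E = f·U, so U/(E+U) = s/(s+f).
u* = 2.3 / (2.3 + 44.9) = 2.3 / 47.20 = 4.87%.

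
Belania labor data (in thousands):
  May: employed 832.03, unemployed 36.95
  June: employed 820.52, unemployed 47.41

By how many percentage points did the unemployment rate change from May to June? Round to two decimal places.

The unemployment rate changed by +1.21 percentage points.

May: labor force = 832.03 + 36.95 = 868.98; u = 36.95/868.98 = 4.25%.
June: labor force = 820.52 + 47.41 = 867.93; u = 47.41/867.93 = 5.46%.
Change = 5.46% − 4.25% = +1.21 pp.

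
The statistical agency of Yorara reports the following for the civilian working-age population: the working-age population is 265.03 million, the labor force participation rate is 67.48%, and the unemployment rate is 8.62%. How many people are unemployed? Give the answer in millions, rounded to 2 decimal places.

Labor force = 0.6748 × 265.03 = 178.84 million.
Unemployed = 0.0862 × 178.84 ≈ 15.42 million.

About 15.42 million are unemployed.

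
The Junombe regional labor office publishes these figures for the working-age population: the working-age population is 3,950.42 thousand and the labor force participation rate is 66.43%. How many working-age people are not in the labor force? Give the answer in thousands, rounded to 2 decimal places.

About 1,326.16 thousand are not in the labor force.

Share not in the labor force = 1 − 0.6643 = 0.3357.
Not in labor force = 0.3357 × 3,950.42 ≈ 1,326.16 thousand.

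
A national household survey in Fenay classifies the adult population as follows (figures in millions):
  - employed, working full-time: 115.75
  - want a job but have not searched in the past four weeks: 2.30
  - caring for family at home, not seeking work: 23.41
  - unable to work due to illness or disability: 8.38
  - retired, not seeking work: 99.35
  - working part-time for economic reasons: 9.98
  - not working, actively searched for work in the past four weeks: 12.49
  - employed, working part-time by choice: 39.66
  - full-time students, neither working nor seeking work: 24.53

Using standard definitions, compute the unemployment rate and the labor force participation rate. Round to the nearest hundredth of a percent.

Unemployment rate ≈ 7.02%; labor force participation rate ≈ 52.96%.

Employed = 115.75 + 9.98 + 39.66 = 165.39 million (anyone who worked, including part-time for economic reasons, counts as employed).
Unemployed = 12.49 million.
Labor force = 165.39 + 12.49 = 177.88 million.
Not in labor force = 2.30 + 23.41 + 8.38 + 99.35 + 24.53 = 157.97 million (those not working and not actively searching are outside the labor force — including those who want a job but have given up searching).
Civilian working-age population = 177.88 + 157.97 = 335.85 million.
Unemployment rate = 12.49 / 177.88 = 7.02%.
Labor force participation rate = 177.88 / 335.85 = 52.96%.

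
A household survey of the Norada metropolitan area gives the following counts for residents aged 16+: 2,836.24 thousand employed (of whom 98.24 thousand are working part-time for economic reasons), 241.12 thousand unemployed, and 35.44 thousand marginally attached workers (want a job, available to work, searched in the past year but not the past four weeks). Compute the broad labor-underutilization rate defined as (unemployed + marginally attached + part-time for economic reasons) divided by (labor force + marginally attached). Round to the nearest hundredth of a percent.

Broad underutilization rate ≈ 12.04%.

Labor force = 2,836.24 + 241.12 = 3,077.36 thousand.
Numerator = 241.12 + 35.44 + 98.24 = 374.80 thousand.
Denominator = 3,077.36 + 35.44 = 3,112.80 thousand.
Broad rate = 374.80 / 3,112.80 = 12.04%.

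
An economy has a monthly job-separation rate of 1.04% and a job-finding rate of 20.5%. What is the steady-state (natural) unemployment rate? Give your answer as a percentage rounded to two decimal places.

Steady-state unemployment rate ≈ 4.83%.

At steady state the flows balance: s·E = f·U, so U/(E+U) = s/(s+f).
u* = 1.04 / (1.04 + 20.5) = 1.04 / 21.54 = 4.83%.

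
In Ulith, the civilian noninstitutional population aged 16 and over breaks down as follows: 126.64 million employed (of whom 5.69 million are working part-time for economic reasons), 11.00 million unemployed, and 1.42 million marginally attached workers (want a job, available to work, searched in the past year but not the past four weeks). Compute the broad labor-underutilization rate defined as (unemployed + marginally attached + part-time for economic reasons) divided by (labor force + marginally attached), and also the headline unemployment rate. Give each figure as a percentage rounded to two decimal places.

Labor force = 126.64 + 11.00 = 137.64 million.
Numerator = 11.00 + 1.42 + 5.69 = 18.11 million.
Denominator = 137.64 + 1.42 = 139.06 million.
Broad rate = 18.11 / 139.06 = 13.02%.
Headline unemployment rate = 11.00 / 137.64 = 7.99%.

Broad underutilization rate ≈ 13.02%; headline unemployment rate ≈ 7.99%.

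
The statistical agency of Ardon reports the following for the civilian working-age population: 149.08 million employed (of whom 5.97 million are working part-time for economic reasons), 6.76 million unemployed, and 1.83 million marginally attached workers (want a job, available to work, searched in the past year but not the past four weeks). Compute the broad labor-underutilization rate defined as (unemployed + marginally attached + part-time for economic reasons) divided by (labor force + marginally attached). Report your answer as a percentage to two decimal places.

Labor force = 149.08 + 6.76 = 155.84 million.
Numerator = 6.76 + 1.83 + 5.97 = 14.56 million.
Denominator = 155.84 + 1.83 = 157.67 million.
Broad rate = 14.56 / 157.67 = 9.23%.

Broad underutilization rate ≈ 9.23%.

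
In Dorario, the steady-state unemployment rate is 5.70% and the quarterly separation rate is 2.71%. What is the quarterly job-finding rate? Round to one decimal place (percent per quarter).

From u* = s/(s+f): f = s·(1−u)/u.
f = 2.71 × (1 − 0.0570) / 0.0570 = 2.5555 / 0.0570 ≈ 44.8% per quarter.

Job-finding rate ≈ 44.8% per quarter.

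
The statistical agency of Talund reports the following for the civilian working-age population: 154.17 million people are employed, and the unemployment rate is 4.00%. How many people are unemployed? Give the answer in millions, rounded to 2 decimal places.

About 6.42 million are unemployed.

Let U be the number unemployed. The labor force is E + U, and U/(E+U) = 0.0400.
So U = 0.0400 × 154.17 / (1 − 0.0400) = 6.1668 / 0.9600 ≈ 6.42 million.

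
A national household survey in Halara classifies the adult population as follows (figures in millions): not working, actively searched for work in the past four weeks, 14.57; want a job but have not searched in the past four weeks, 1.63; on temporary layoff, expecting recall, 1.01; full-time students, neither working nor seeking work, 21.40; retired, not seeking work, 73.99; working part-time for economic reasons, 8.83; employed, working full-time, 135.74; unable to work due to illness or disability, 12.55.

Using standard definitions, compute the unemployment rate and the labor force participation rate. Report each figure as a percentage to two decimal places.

Employed = 8.83 + 135.74 = 144.57 million (anyone who worked, including part-time for economic reasons, counts as employed).
Unemployed = 14.57 + 1.01 = 15.58 million (jobless and actively searching, or on temporary layoff).
Labor force = 144.57 + 15.58 = 160.15 million.
Not in labor force = 1.63 + 21.40 + 73.99 + 12.55 = 109.57 million (those not working and not actively searching are outside the labor force — including those who want a job but have given up searching).
Civilian working-age population = 160.15 + 109.57 = 269.72 million.
Unemployment rate = 15.58 / 160.15 = 9.73%.
Labor force participation rate = 160.15 / 269.72 = 59.38%.

Unemployment rate ≈ 9.73%; labor force participation rate ≈ 59.38%.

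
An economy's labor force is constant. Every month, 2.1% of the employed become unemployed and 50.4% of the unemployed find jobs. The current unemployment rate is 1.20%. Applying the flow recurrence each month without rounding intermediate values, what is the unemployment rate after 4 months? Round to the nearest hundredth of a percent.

Unemployment rate after four months ≈ 3.86%.

With a fixed labor force, u_{t+1} = u_t + s·(1−u_t) − f·u_t = u_t·(1−s−f) + s.
Here 1−s−f = 0.475 and s = 0.021.
u_1 = 0.012000 × 0.475 + 0.021 = 0.026700.
u_2 = 0.026700 × 0.475 + 0.021 = 0.033683.
u_3 = 0.033683 × 0.475 + 0.021 = 0.036999.
u_4 = 0.036999 × 0.475 + 0.021 = 0.038575.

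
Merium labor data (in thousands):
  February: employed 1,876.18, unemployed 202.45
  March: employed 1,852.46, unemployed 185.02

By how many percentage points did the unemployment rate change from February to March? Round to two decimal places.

February: labor force = 1,876.18 + 202.45 = 2,078.63; u = 202.45/2,078.63 = 9.74%.
March: labor force = 1,852.46 + 185.02 = 2,037.48; u = 185.02/2,037.48 = 9.08%.
Change = 9.08% − 9.74% = −0.66 pp.

The unemployment rate changed by −0.66 percentage points.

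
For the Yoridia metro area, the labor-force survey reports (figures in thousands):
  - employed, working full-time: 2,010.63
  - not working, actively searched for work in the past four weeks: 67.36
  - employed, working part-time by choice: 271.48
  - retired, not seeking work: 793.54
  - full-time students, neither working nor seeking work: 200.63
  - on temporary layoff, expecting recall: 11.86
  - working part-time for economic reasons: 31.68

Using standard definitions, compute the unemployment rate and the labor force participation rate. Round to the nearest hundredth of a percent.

Employed = 2,010.63 + 271.48 + 31.68 = 2,313.79 thousand (anyone who worked, including part-time for economic reasons, counts as employed).
Unemployed = 67.36 + 11.86 = 79.22 thousand (jobless and actively searching, or on temporary layoff).
Labor force = 2,313.79 + 79.22 = 2,393.01 thousand.
Not in labor force = 793.54 + 200.63 = 994.17 thousand (those not working and not actively searching are outside the labor force).
Civilian working-age population = 2,393.01 + 994.17 = 3,387.18 thousand.
Unemployment rate = 79.22 / 2,393.01 = 3.31%.
Labor force participation rate = 2,393.01 / 3,387.18 = 70.65%.

Unemployment rate ≈ 3.31%; labor force participation rate ≈ 70.65%.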